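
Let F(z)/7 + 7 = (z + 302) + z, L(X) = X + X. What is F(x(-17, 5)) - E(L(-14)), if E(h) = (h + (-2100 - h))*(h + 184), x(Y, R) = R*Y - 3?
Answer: 328433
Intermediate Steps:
x(Y, R) = -3 + R*Y
L(X) = 2*X
E(h) = -386400 - 2100*h (E(h) = -2100*(184 + h) = -386400 - 2100*h)
F(z) = 2065 + 14*z (F(z) = -49 + 7*((z + 302) + z) = -49 + 7*((302 + z) + z) = -49 + 7*(302 + 2*z) = -49 + (2114 + 14*z) = 2065 + 14*z)
F(x(-17, 5)) - E(L(-14)) = (2065 + 14*(-3 + 5*(-17))) - (-386400 - 4200*(-14)) = (2065 + 14*(-3 - 85)) - (-386400 - 2100*(-28)) = (2065 + 14*(-88)) - (-386400 + 58800) = (2065 - 1232) - 1*(-327600) = 833 + 327600 = 328433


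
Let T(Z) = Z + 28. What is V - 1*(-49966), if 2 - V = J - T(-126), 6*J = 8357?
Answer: 290863/6 ≈ 48477.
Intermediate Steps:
J = 8357/6 (J = (1/6)*8357 = 8357/6 ≈ 1392.8)
T(Z) = 28 + Z
V = -8933/6 (V = 2 - (8357/6 - (28 - 126)) = 2 - (8357/6 - 1*(-98)) = 2 - (8357/6 + 98) = 2 - 1*8945/6 = 2 - 8945/6 = -8933/6 ≈ -1488.8)
V - 1*(-49966) = -8933/6 - 1*(-49966) = -8933/6 + 49966 = 290863/6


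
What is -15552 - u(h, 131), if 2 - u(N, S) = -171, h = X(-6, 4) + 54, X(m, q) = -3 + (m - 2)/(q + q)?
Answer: -15725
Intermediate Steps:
X(m, q) = -3 + (-2 + m)/(2*q) (X(m, q) = -3 + (-2 + m)/((2*q)) = -3 + (-2 + m)*(1/(2*q)) = -3 + (-2 + m)/(2*q))
h = 50 (h = (1/2)*(-2 - 6 - 6*4)/4 + 54 = (1/2)*(1/4)*(-2 - 6 - 24) + 54 = (1/2)*(1/4)*(-32) + 54 = -4 + 54 = 50)
u(N, S) = 173 (u(N, S) = 2 - 1*(-171) = 2 + 171 = 173)
-15552 - u(h, 131) = -15552 - 1*173 = -15552 - 173 = -15725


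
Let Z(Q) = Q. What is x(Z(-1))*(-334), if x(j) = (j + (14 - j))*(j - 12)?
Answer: 60788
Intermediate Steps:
x(j) = -168 + 14*j (x(j) = 14*(-12 + j) = -168 + 14*j)
x(Z(-1))*(-334) = (-168 + 14*(-1))*(-334) = (-168 - 14)*(-334) = -182*(-334) = 60788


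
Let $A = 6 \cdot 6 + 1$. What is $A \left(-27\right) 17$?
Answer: $-16983$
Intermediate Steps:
$A = 37$ ($A = 36 + 1 = 37$)
$A \left(-27\right) 17 = 37 \left(-27\right) 17 = \left(-999\right) 17 = -16983$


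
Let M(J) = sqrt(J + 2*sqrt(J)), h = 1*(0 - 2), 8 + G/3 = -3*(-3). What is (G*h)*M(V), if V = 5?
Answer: -6*sqrt(5 + 2*sqrt(5)) ≈ -18.466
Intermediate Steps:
G = 3 (G = -24 + 3*(-3*(-3)) = -24 + 3*9 = -24 + 27 = 3)
h = -2 (h = 1*(-2) = -2)
(G*h)*M(V) = (3*(-2))*sqrt(5 + 2*sqrt(5)) = -6*sqrt(5 + 2*sqrt(5))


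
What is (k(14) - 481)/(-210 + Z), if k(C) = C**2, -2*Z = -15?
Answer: 38/27 ≈ 1.4074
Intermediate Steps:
Z = 15/2 (Z = -1/2*(-15) = 15/2 ≈ 7.5000)
(k(14) - 481)/(-210 + Z) = (14**2 - 481)/(-210 + 15/2) = (196 - 481)/(-405/2) = -285*(-2/405) = 38/27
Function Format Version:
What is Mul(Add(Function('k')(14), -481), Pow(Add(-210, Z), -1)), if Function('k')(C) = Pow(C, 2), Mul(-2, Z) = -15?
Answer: Rational(38, 27) ≈ 1.4074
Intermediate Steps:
Z = Rational(15, 2) (Z = Mul(Rational(-1, 2), -15) = Rational(15, 2) ≈ 7.5000)
Mul(Add(Function('k')(14), -481), Pow(Add(-210, Z), -1)) = Mul(Add(Pow(14, 2), -481), Pow(Add(-210, Rational(15, 2)), -1)) = Mul(Add(196, -481), Pow(Rational(-405, 2), -1)) = Mul(-285, Rational(-2, 405)) = Rational(38, 27)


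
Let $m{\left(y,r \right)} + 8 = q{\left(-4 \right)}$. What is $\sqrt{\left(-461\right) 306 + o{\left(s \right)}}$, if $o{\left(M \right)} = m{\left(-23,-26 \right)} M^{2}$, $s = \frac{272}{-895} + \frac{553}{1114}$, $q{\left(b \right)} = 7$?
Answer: $\frac{i \sqrt{140229349125052729}}{997030} \approx 375.59 i$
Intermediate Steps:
$s = \frac{191927}{997030}$ ($s = 272 \left(- \frac{1}{895}\right) + 553 \cdot \frac{1}{1114} = - \frac{272}{895} + \frac{553}{1114} = \frac{191927}{997030} \approx 0.1925$)
$m{\left(y,r \right)} = -1$ ($m{\left(y,r \right)} = -8 + 7 = -1$)
$o{\left(M \right)} = - M^{2}$
$\sqrt{\left(-461\right) 306 + o{\left(s \right)}} = \sqrt{\left(-461\right) 306 - \left(\frac{191927}{997030}\right)^{2}} = \sqrt{-141066 - \frac{36835973329}{994068820900}} = \sqrt{- \frac{140229349125052729}{994068820900}} = \frac{i \sqrt{140229349125052729}}{997030}$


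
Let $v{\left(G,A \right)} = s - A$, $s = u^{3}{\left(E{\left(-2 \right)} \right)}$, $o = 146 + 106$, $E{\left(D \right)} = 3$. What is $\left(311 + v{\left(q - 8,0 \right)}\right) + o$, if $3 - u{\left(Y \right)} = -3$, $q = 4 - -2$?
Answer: $779$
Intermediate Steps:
$q = 6$ ($q = 4 + 2 = 6$)
$u{\left(Y \right)} = 6$ ($u{\left(Y \right)} = 3 - -3 = 3 + 3 = 6$)
$o = 252$
$s = 216$ ($s = 6^{3} = 216$)
$v{\left(G,A \right)} = 216 - A$
$\left(311 + v{\left(q - 8,0 \right)}\right) + o = \left(311 + \left(216 - 0\right)\right) + 252 = \left(311 + \left(216 + 0\right)\right) + 252 = \left(311 + 216\right) + 252 = 527 + 252 = 779$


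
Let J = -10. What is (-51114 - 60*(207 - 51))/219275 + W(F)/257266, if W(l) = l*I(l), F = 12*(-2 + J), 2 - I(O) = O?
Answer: -10083970842/28206001075 ≈ -0.35751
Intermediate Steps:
I(O) = 2 - O
F = -144 (F = 12*(-2 - 10) = 12*(-12) = -144)
W(l) = l*(2 - l)
(-51114 - 60*(207 - 51))/219275 + W(F)/257266 = (-51114 - 60*(207 - 51))/219275 - 144*(2 - 1*(-144))/257266 = (-51114 - 60*156)*(1/219275) - 144*(2 + 144)*(1/257266) = (-51114 - 1*9360)*(1/219275) - 144*146*(1/257266) = (-51114 - 9360)*(1/219275) - 21024*1/257266 = -60474*1/219275 - 10512/128633 = -60474/219275 - 10512/128633 = -10083970842/28206001075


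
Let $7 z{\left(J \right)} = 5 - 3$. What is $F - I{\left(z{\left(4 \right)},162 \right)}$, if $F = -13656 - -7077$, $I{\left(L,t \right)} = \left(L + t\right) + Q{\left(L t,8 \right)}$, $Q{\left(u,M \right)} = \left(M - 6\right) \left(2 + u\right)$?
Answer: $- \frac{47865}{7} \approx -6837.9$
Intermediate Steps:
$Q{\left(u,M \right)} = \left(-6 + M\right) \left(2 + u\right)$
$z{\left(J \right)} = \frac{2}{7}$ ($z{\left(J \right)} = \frac{5 - 3}{7} = \frac{1}{7} \cdot 2 = \frac{2}{7}$)
$I{\left(L,t \right)} = 4 + L + t + 2 L t$ ($I{\left(L,t \right)} = \left(L + t\right) + \left(-12 - 6 L t + 2 \cdot 8 + 8 L t\right) = \left(L + t\right) + \left(-12 - 6 L t + 16 + 8 L t\right) = \left(L + t\right) + \left(4 + 2 L t\right) = 4 + L + t + 2 L t$)
$F = -6579$ ($F = -13656 + 7077 = -6579$)
$F - I{\left(z{\left(4 \right)},162 \right)} = -6579 - \left(4 + \frac{2}{7} + 162 + 2 \cdot \frac{2}{7} \cdot 162\right) = -6579 - \left(4 + \frac{2}{7} + 162 + \frac{648}{7}\right) = -6579 - \frac{1812}{7} = - \frac{47865}{7}$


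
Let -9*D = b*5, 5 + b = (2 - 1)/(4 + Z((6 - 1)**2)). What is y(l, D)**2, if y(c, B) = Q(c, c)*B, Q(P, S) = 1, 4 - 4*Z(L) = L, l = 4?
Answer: 841/81 ≈ 10.383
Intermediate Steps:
Z(L) = 1 - L/4
b = -29/5 (b = -5 + (2 - 1)/(4 + (1 - (6 - 1)**2/4)) = -5 + 1/(4 + (1 - 1/4*5**2)) = -5 + 1/(4 + (1 - 1/4*25)) = -5 + 1/(4 + (1 - 25/4)) = -5 + 1/(4 - 21/4) = -5 + 1/(-5/4) = -5 + 1*(-4/5) = -5 - 4/5 = -29/5 ≈ -5.8000)
D = 29/9 (D = -(-29)*5/45 = -1/9*(-29) = 29/9 ≈ 3.2222)
y(c, B) = B (y(c, B) = 1*B = B)
y(l, D)**2 = (29/9)**2 = 841/81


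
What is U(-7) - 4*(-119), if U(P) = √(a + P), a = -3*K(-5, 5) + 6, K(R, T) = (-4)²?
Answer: 476 + 7*I ≈ 476.0 + 7.0*I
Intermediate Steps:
K(R, T) = 16
a = -42 (a = -3*16 + 6 = -48 + 6 = -42)
U(P) = √(-42 + P)
U(-7) - 4*(-119) = √(-42 - 7) - 4*(-119) = √(-49) + 476 = 7*I + 476 = 476 + 7*I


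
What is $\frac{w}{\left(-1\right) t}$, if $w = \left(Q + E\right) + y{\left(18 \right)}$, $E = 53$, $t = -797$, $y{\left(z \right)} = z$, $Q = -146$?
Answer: $- \frac{75}{797} \approx -0.094103$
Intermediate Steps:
$w = -75$ ($w = \left(-146 + 53\right) + 18 = -93 + 18 = -75$)
$\frac{w}{\left(-1\right) t} = - \frac{75}{\left(-1\right) \left(-797\right)} = - \frac{75}{797}$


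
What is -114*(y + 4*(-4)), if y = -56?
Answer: 8208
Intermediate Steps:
-114*(y + 4*(-4)) = -114*(-56 + 4*(-4)) = -114*(-56 - 16) = -114*(-72) = 8208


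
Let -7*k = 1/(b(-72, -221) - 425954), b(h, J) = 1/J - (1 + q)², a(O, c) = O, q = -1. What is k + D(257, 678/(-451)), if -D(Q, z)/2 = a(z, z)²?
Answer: -605818275514339/134031260823845 ≈ -4.5200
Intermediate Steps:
b(h, J) = 1/J (b(h, J) = 1/J - (1 - 1)² = 1/J - 1*0² = 1/J - 1*0 = 1/J + 0 = 1/J)
D(Q, z) = -2*z²
k = 221/658950845 (k = -1/(7*(1/(-221) - 425954)) = -1/(7*(-1/221 - 425954)) = -1/(7*(-94135835/221)) = -⅐*(-221/94135835) = 221/658950845 ≈ 3.3538e-7)
k + D(257, 678/(-451)) = 221/658950845 - 2*(678/(-451))² = 221/658950845 - 2*(678*(-1/451))² = 221/658950845 - 2*(-678/451)² = 221/658950845 - 2*459684/203401 = 221/658950845 - 919368/203401 = -605818275514339/134031260823845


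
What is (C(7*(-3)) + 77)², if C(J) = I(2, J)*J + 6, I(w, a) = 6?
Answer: 1849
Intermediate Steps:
C(J) = 6 + 6*J (C(J) = 6*J + 6 = 6 + 6*J)
(C(7*(-3)) + 77)² = ((6 + 6*(7*(-3))) + 77)² = ((6 + 6*(-21)) + 77)² = ((6 - 126) + 77)² = (-120 + 77)² = (-43)² = 1849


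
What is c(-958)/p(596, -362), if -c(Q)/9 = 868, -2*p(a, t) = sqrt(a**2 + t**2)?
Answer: 7812*sqrt(121565)/121565 ≈ 22.406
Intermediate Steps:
p(a, t) = -sqrt(a**2 + t**2)/2
c(Q) = -7812 (c(Q) = -9*868 = -7812)
c(-958)/p(596, -362) = -7812*(-2/sqrt(596**2 + (-362)**2)) = -7812*(-2/sqrt(355216 + 131044)) = -7812*(-sqrt(121565)/121565) = -(-7812)*sqrt(121565)/121565 = 7812*sqrt(121565)/121565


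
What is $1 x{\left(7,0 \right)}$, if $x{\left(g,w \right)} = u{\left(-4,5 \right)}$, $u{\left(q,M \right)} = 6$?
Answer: $6$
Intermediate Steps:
$x{\left(g,w \right)} = 6$
$1 x{\left(7,0 \right)} = 1 \cdot 6 = 6$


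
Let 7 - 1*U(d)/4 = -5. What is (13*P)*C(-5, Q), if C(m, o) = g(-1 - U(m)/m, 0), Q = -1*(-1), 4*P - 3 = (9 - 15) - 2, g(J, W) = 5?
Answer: -325/4 ≈ -81.250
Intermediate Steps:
U(d) = 48 (U(d) = 28 - 4*(-5) = 28 + 20 = 48)
P = -5/4 (P = ¾ + ((9 - 15) - 2)/4 = ¾ + (-6 - 2)/4 = ¾ + (¼)*(-8) = ¾ - 2 = -5/4 ≈ -1.2500)
Q = 1
C(m, o) = 5
(13*P)*C(-5, Q) = (13*(-5/4))*5 = -65/4*5 = -325/4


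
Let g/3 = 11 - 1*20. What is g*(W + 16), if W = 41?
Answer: -1539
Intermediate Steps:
g = -27 (g = 3*(11 - 1*20) = 3*(11 - 20) = 3*(-9) = -27)
g*(W + 16) = -27*(41 + 16) = -27*57 = -1539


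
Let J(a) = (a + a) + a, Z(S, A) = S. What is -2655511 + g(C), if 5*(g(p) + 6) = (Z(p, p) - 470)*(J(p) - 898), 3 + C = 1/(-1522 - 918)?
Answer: -76495264490957/29768000 ≈ -2.5697e+6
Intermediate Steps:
J(a) = 3*a (J(a) = 2*a + a = 3*a)
C = -7321/2440 (C = -3 + 1/(-1522 - 918) = -3 + 1/(-2440) = -3 - 1/2440 = -7321/2440 ≈ -3.0004)
g(p) = -6 + (-898 + 3*p)*(-470 + p)/5 (g(p) = -6 + ((p - 470)*(3*p - 898))/5 = -6 + ((-470 + p)*(-898 + 3*p))/5 = -6 + ((-898 + 3*p)*(-470 + p))/5 = -6 + (-898 + 3*p)*(-470 + p)/5)
-2655511 + g(C) = -2655511 + (84406 - 2308/5*(-7321/2440) + 3*(-7321/2440)²/5) = -2655511 + (84406 + 4224217/3050 + (⅗)*(53597041/5953600)) = -2655511 + (84406 + 4224217/3050 + 160791123/29768000) = -2655511 + 2553986957043/29768000 = -76495264490957/29768000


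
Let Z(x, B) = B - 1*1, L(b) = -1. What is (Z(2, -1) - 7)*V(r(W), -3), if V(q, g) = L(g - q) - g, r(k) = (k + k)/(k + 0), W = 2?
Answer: -18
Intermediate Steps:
r(k) = 2 (r(k) = (2*k)/k = 2)
V(q, g) = -1 - g
Z(x, B) = -1 + B (Z(x, B) = B - 1 = -1 + B)
(Z(2, -1) - 7)*V(r(W), -3) = ((-1 - 1) - 7)*(-1 - 1*(-3)) = (-2 - 7)*(-1 + 3) = -9*2 = -18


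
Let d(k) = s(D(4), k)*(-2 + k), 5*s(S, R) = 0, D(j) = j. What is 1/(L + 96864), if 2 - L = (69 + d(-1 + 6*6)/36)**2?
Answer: 1/92105 ≈ 1.0857e-5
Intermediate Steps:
s(S, R) = 0 (s(S, R) = (1/5)*0 = 0)
d(k) = 0 (d(k) = 0*(-2 + k) = 0)
L = -4759 (L = 2 - (69 + 0/36)**2 = 2 - (69 + 0*(1/36))**2 = 2 - (69 + 0)**2 = 2 - 1*69**2 = 2 - 1*4761 = 2 - 4761 = -4759)
1/(L + 96864) = 1/(-4759 + 96864) = 1/92105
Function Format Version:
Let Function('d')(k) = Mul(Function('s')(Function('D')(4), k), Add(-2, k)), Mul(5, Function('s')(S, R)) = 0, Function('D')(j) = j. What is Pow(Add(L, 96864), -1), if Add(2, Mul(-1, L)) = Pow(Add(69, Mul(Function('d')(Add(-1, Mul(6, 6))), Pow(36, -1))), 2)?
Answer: Rational(1, 92105) ≈ 1.0857e-5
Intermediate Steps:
Function('s')(S, R) = 0 (Function('s')(S, R) = Mul(Rational(1, 5), 0) = 0)
Function('d')(k) = 0 (Function('d')(k) = Mul(0, Add(-2, k)) = 0)
L = -4759 (L = Add(2, Mul(-1, Pow(Add(69, Mul(0, Pow(36, -1))), 2))) = Add(2, Mul(-1, Pow(Add(69, Mul(0, Rational(1, 36))), 2))) = Add(2, Mul(-1, Pow(Add(69, 0), 2))) = Add(2, Mul(-1, Pow(69, 2))) = Add(2, Mul(-1, 4761)) = Add(2, -4761) = -4759)
Pow(Add(L, 96864), -1) = Pow(Add(-4759, 96864), -1) = Pow(92105, -1) = Rational(1, 92105)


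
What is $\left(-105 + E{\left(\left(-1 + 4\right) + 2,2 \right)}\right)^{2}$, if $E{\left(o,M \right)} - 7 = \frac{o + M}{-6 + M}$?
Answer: $\frac{159201}{16} \approx 9950.1$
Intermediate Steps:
$E{\left(o,M \right)} = 7 + \frac{M + o}{-6 + M}$ ($E{\left(o,M \right)} = 7 + \frac{o + M}{-6 + M} = 7 + \frac{M + o}{-6 + M}$)
$\left(-105 + E{\left(\left(-1 + 4\right) + 2,2 \right)}\right)^{2} = \left(-105 + \frac{-42 + \left(\left(-1 + 4\right) + 2\right) + 8 \cdot 2}{-6 + 2}\right)^{2} = \left(-105 + \frac{-42 + \left(3 + 2\right) + 16}{-4}\right)^{2} = \left(-105 - \frac{-42 + 5 + 16}{4}\right)^{2} = \left(-105 - - \frac{21}{4}\right)^{2} = \left(-105 + \frac{21}{4}\right)^{2} = \left(- \frac{399}{4}\right)^{2} = \frac{159201}{16}$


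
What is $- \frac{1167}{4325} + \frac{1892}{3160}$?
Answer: $\frac{224759}{683350} \approx 0.32891$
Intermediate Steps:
$- \frac{1167}{4325} + \frac{1892}{3160} = \left(-1167\right) \frac{1}{4325} + 1892 \cdot \frac{1}{3160} = - \frac{1167}{4325} + \frac{473}{790} = \frac{224759}{683350}$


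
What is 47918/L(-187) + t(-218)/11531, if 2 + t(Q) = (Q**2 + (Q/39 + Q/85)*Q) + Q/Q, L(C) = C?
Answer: -105948030379/420477915 ≈ -251.97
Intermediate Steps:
t(Q) = -1 + 3439*Q**2/3315 (t(Q) = -2 + ((Q**2 + (Q/39 + Q/85)*Q) + Q/Q) = -2 + ((Q**2 + (Q*(1/39) + Q*(1/85))*Q) + 1) = -2 + ((Q**2 + (Q/39 + Q/85)*Q) + 1) = -2 + ((Q**2 + (124*Q/3315)*Q) + 1) = -2 + ((Q**2 + 124*Q**2/3315) + 1) = -2 + (3439*Q**2/3315 + 1) = -2 + (1 + 3439*Q**2/3315) = -1 + 3439*Q**2/3315)
47918/L(-187) + t(-218)/11531 = 47918/(-187) + (-1 + (3439/3315)*(-218)**2)/11531 = 47918*(-1/187) + (-1 + (3439/3315)*47524)*(1/11531) = -47918/187 + (-1 + 163435036/3315)*(1/11531) = -47918/187 + (163431721/3315)*(1/11531) = -47918/187 + 163431721/38225265 = -105948030379/420477915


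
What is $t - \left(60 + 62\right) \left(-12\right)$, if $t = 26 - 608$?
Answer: $882$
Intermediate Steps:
$t = -582$ ($t = 26 - 608 = -582$)
$t - \left(60 + 62\right) \left(-12\right) = -582 - \left(60 + 62\right) \left(-12\right) = -582 - 122 \left(-12\right) = -582 - -1464 = -582 + 1464 = 882$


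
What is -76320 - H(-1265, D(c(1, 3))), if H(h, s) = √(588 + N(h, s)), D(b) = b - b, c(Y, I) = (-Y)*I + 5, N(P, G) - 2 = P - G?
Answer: -76320 - 15*I*√3 ≈ -76320.0 - 25.981*I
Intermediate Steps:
N(P, G) = 2 + P - G (N(P, G) = 2 + (P - G) = 2 + P - G)
c(Y, I) = 5 - I*Y (c(Y, I) = -I*Y + 5 = 5 - I*Y)
D(b) = 0
H(h, s) = √(590 + h - s) (H(h, s) = √(588 + (2 + h - s)) = √(590 + h - s))
-76320 - H(-1265, D(c(1, 3))) = -76320 - √(590 - 1265 - 1*0) = -76320 - √(590 - 1265 + 0) = -76320 - √(-675) = -76320 - 15*I*√3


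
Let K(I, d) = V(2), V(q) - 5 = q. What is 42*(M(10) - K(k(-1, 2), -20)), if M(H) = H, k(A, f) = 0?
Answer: 126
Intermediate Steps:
V(q) = 5 + q
K(I, d) = 7 (K(I, d) = 5 + 2 = 7)
42*(M(10) - K(k(-1, 2), -20)) = 42*(10 - 1*7) = 42*(10 - 7) = 42*3 = 126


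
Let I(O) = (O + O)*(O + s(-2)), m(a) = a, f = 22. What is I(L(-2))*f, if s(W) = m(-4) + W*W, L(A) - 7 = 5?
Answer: 6336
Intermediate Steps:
L(A) = 12 (L(A) = 7 + 5 = 12)
s(W) = -4 + W**2 (s(W) = -4 + W*W = -4 + W**2)
I(O) = 2*O**2 (I(O) = (O + O)*(O + (-4 + (-2)**2)) = (2*O)*(O + (-4 + 4)) = (2*O)*(O + 0) = (2*O)*O = 2*O**2)
I(L(-2))*f = (2*12**2)*22 = (2*144)*22 = 288*22 = 6336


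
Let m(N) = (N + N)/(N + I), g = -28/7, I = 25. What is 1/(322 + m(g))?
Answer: 21/6754 ≈ 0.0031093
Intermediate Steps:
g = -4 (g = -28*⅐ = -4)
m(N) = 2*N/(25 + N) (m(N) = (N + N)/(N + 25) = (2*N)/(25 + N) = 2*N/(25 + N))
1/(322 + m(g)) = 1/(322 + 2*(-4)/(25 - 4)) = 1/(322 + 2*(-4)/21) = 1/(322 + 2*(-4)*(1/21)) = 1/(322 - 8/21) = 1/(6754/21) = 21/6754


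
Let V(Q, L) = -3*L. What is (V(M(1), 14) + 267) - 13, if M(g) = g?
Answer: 212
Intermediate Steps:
(V(M(1), 14) + 267) - 13 = (-3*14 + 267) - 13 = (-42 + 267) - 13 = 225 - 13 = 212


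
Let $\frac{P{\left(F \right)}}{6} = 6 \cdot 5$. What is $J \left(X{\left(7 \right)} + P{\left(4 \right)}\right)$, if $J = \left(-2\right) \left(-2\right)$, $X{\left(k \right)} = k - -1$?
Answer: $752$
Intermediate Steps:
$X{\left(k \right)} = 1 + k$ ($X{\left(k \right)} = k + 1 = 1 + k$)
$P{\left(F \right)} = 180$ ($P{\left(F \right)} = 6 \cdot 6 \cdot 5 = 6 \cdot 30 = 180$)
$J = 4$
$J \left(X{\left(7 \right)} + P{\left(4 \right)}\right) = 4 \left(\left(1 + 7\right) + 180\right) = 4 \left(8 + 180\right) = 4 \cdot 188 = 752$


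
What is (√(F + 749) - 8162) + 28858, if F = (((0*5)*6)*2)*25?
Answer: 20696 + √749 ≈ 20723.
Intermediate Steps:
F = 0 (F = ((0*6)*2)*25 = (0*2)*25 = 0*25 = 0)
(√(F + 749) - 8162) + 28858 = (√(0 + 749) - 8162) + 28858 = (√749 - 8162) + 28858 = (-8162 + √749) + 28858 = 20696 + √749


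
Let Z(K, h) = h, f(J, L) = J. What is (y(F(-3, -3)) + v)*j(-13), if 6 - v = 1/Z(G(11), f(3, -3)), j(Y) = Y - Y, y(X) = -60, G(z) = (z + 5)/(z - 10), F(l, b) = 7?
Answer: 0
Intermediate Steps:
G(z) = (5 + z)/(-10 + z)
j(Y) = 0
v = 17/3 (v = 6 - 1/3 = 17/3 ≈ 5.6667)
(y(F(-3, -3)) + v)*j(-13) = (-60 + 17/3)*0 = -163/3*0 = 0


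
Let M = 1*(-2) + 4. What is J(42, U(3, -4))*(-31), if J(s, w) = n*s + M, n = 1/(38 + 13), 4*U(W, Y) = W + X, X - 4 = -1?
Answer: -1488/17 ≈ -87.529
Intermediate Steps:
X = 3 (X = 4 - 1 = 3)
M = 2 (M = -2 + 4 = 2)
U(W, Y) = ¾ + W/4 (U(W, Y) = (W + 3)/4 = (3 + W)/4 = ¾ + W/4)
n = 1/51 ≈ 0.019608
J(s, w) = 2 + s/51 (J(s, w) = s/51 + 2 = 2 + s/51)
J(42, U(3, -4))*(-31) = (2 + (1/51)*42)*(-31) = (2 + 14/17)*(-31) = (48/17)*(-31) = -1488/17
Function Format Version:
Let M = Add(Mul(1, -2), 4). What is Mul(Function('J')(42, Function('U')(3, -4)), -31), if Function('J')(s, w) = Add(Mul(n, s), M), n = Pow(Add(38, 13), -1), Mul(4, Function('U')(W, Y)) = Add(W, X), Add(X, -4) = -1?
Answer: Rational(-1488, 17) ≈ -87.529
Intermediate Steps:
X = 3 (X = Add(4, -1) = 3)
M = 2 (M = Add(-2, 4) = 2)
Function('U')(W, Y) = Add(Rational(3, 4), Mul(Rational(1, 4), W)) (Function('U')(W, Y) = Mul(Rational(1, 4), Add(W, 3)) = Mul(Rational(1, 4), Add(3, W)) = Add(Rational(3, 4), Mul(Rational(1, 4), W)))
n = Rational(1, 51) (n = Pow(51, -1) = Rational(1, 51) ≈ 0.019608)
Function('J')(s, w) = Add(2, Mul(Rational(1, 51), s)) (Function('J')(s, w) = Add(Mul(Rational(1, 51), s), 2) = Add(2, Mul(Rational(1, 51), s)))
Mul(Function('J')(42, Function('U')(3, -4)), -31) = Mul(Add(2, Mul(Rational(1, 51), 42)), -31) = Mul(Add(2, Rational(14, 17)), -31) = Mul(Rational(48, 17), -31) = Rational(-1488, 17)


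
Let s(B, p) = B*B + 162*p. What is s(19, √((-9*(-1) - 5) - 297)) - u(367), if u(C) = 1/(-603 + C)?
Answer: 85197/236 + 162*I*√293 ≈ 361.0 + 2773.0*I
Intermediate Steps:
s(B, p) = B² + 162*p
s(19, √((-9*(-1) - 5) - 297)) - u(367) = (19² + 162*√((-9*(-1) - 5) - 297)) - 1/(-603 + 367) = (361 + 162*√((9 - 5) - 297)) - 1/(-236) = (361 + 162*√(4 - 297)) - 1*(-1/236) = (361 + 162*√(-293)) + 1/236 = (361 + 162*(I*√293)) + 1/236 = (361 + 162*I*√293) + 1/236 = 85197/236 + 162*I*√293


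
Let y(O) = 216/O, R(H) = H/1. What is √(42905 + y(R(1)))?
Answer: √43121 ≈ 207.66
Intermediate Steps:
R(H) = H (R(H) = H*1 = H)
√(42905 + y(R(1))) = √(42905 + 216/1) = √(42905 + 216*1) = √(42905 + 216) = √43121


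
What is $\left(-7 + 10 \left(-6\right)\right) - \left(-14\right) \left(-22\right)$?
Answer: $-375$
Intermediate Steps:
$\left(-7 + 10 \left(-6\right)\right) - \left(-14\right) \left(-22\right) = \left(-7 - 60\right) - 308 = -67 - 308 = -375$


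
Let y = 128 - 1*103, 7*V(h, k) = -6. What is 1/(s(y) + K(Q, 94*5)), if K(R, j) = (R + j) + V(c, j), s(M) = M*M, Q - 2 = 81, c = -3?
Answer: 7/8240 ≈ 0.00084951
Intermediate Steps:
V(h, k) = -6/7 (V(h, k) = (1/7)*(-6) = -6/7)
Q = 83 (Q = 2 + 81 = 83)
y = 25 (y = 128 - 103 = 25)
s(M) = M**2
K(R, j) = -6/7 + R + j (K(R, j) = (R + j) - 6/7 = -6/7 + R + j)
1/(s(y) + K(Q, 94*5)) = 1/(25**2 + (-6/7 + 83 + 94*5)) = 1/(625 + (-6/7 + 83 + 470)) = 1/(625 + 3865/7) = 1/(8240/7) = 7/8240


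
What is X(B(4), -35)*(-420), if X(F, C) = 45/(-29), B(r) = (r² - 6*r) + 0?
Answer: 18900/29 ≈ 651.72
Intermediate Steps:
B(r) = r² - 6*r
X(F, C) = -45/29 (X(F, C) = 45*(-1/29) = -45/29)
X(B(4), -35)*(-420) = -45/29*(-420) = 18900/29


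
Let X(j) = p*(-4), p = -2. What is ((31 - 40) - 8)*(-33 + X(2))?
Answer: 425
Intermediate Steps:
X(j) = 8 (X(j) = -2*(-4) = 8)
((31 - 40) - 8)*(-33 + X(2)) = ((31 - 40) - 8)*(-33 + 8) = (-9 - 8)*(-25) = -17*(-25) = 425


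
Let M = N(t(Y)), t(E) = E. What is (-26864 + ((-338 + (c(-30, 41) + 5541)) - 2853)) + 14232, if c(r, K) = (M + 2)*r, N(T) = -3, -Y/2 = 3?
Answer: -10252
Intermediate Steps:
Y = -6 (Y = -2*3 = -6)
M = -3
c(r, K) = -r (c(r, K) = (-3 + 2)*r = -r)
(-26864 + ((-338 + (c(-30, 41) + 5541)) - 2853)) + 14232 = (-26864 + ((-338 + (-1*(-30) + 5541)) - 2853)) + 14232 = (-26864 + ((-338 + (30 + 5541)) - 2853)) + 14232 = (-26864 + ((-338 + 5571) - 2853)) + 14232 = (-26864 + (5233 - 2853)) + 14232 = (-26864 + 2380) + 14232 = -24484 + 14232 = -10252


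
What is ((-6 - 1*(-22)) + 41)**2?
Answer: 3249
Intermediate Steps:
((-6 - 1*(-22)) + 41)**2 = ((-6 + 22) + 41)**2 = (16 + 41)**2 = 57**2 = 3249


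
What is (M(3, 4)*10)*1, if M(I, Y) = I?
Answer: 30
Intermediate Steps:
(M(3, 4)*10)*1 = (3*10)*1 = 30*1 = 30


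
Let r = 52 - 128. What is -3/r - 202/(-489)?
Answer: 16819/37164 ≈ 0.45256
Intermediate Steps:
r = -76
-3/r - 202/(-489) = -3/(-76) - 202/(-489) = -3*(-1/76) - 202*(-1/489) = 3/76 + 202/489 = 16819/37164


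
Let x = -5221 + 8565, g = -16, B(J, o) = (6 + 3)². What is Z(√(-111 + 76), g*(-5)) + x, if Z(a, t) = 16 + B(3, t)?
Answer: 3441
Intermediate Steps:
B(J, o) = 81 (B(J, o) = 9² = 81)
Z(a, t) = 97 (Z(a, t) = 16 + 81 = 97)
x = 3344
Z(√(-111 + 76), g*(-5)) + x = 97 + 3344 = 3441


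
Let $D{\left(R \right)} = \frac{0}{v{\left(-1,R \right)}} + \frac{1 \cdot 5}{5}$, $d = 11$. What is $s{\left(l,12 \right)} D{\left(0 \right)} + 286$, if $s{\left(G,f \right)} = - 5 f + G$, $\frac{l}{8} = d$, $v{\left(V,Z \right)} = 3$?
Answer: $314$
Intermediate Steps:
$l = 88$ ($l = 8 \cdot 11 = 88$)
$s{\left(G,f \right)} = G - 5 f$
$D{\left(R \right)} = 1$ ($D{\left(R \right)} = \frac{0}{3} + \frac{1 \cdot 5}{5} = 0 \cdot \frac{1}{3} + 5 \cdot \frac{1}{5} = 0 + 1 = 1$)
$s{\left(l,12 \right)} D{\left(0 \right)} + 286 = \left(88 - 60\right) 1 + 286 = 28 \cdot 1 + 286 = 28 + 286 = 314$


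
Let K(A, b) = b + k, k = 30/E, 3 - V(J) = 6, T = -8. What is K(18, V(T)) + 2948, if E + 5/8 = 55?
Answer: 85421/29 ≈ 2945.6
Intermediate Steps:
E = 435/8 (E = -5/8 + 55 = 435/8 ≈ 54.375)
V(J) = -3 (V(J) = 3 - 1*6 = 3 - 6 = -3)
k = 16/29 (k = 30/(435/8) = 30*(8/435) = 16/29 ≈ 0.55172)
K(A, b) = 16/29 + b (K(A, b) = b + 16/29 = 16/29 + b)
K(18, V(T)) + 2948 = (16/29 - 3) + 2948 = -71/29 + 2948 = 85421/29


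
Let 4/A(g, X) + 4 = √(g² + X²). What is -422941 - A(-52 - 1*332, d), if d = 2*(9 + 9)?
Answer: -3931659537/9296 - 3*√1033/9296 ≈ -4.2294e+5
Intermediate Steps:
d = 36 (d = 2*18 = 36)
A(g, X) = 4/(-4 + √(X² + g²)) (A(g, X) = 4/(-4 + √(g² + X²)) = 4/(-4 + √(X² + g²)))
-422941 - A(-52 - 1*332, d) = -422941 - 4/(-4 + √(36² + (-52 - 1*332)²)) = -422941 - 4/(-4 + √(1296 + (-52 - 332)²)) = -422941 - 4/(-4 + √(1296 + (-384)²)) = -422941 - 4/(-4 + √(1296 + 147456)) = -422941 - 4/(-4 + √148752) = -422941 - 4/(-4 + 12*√1033)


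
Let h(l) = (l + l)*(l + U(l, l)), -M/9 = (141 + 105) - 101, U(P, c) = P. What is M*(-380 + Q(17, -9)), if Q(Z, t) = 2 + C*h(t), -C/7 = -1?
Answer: -2466450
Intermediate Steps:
C = 7 (C = -7*(-1) = 7)
M = -1305 (M = -9*((141 + 105) - 101) = -9*(246 - 101) = -9*145 = -1305)
h(l) = 4*l² (h(l) = (l + l)*(l + l) = (2*l)*(2*l) = 4*l²)
Q(Z, t) = 2 + 28*t² (Q(Z, t) = 2 + 7*(4*t²) = 2 + 28*t²)
M*(-380 + Q(17, -9)) = -1305*(-380 + (2 + 28*(-9)²)) = -1305*(-380 + (2 + 28*81)) = -1305*(-380 + (2 + 2268)) = -1305*(-380 + 2270) = -1305*1890 = -2466450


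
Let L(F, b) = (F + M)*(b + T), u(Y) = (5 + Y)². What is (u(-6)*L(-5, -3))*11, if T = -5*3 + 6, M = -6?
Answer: 1452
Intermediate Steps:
T = -9 (T = -15 + 6 = -9)
L(F, b) = (-9 + b)*(-6 + F) (L(F, b) = (F - 6)*(b - 9) = (-6 + F)*(-9 + b) = (-9 + b)*(-6 + F))
(u(-6)*L(-5, -3))*11 = ((5 - 6)²*(54 - 9*(-5) - 6*(-3) - 5*(-3)))*11 = ((-1)²*(54 + 45 + 18 + 15))*11 = (1*132)*11 = 132*11 = 1452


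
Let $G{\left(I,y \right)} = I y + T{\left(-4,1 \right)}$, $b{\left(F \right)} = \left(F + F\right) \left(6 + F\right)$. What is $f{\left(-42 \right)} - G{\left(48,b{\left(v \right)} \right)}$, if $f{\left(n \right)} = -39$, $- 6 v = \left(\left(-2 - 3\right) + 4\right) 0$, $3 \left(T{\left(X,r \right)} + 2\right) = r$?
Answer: $- \frac{112}{3} \approx -37.333$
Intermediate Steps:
$T{\left(X,r \right)} = -2 + \frac{r}{3}$
$v = 0$ ($v = - \frac{\left(\left(-2 - 3\right) + 4\right) 0}{6} = - \frac{\left(-5 + 4\right) 0}{6} = - \frac{\left(-1\right) 0}{6} = \left(- \frac{1}{6}\right) 0 = 0$)
$b{\left(F \right)} = 2 F \left(6 + F\right)$
$G{\left(I,y \right)} = - \frac{5}{3} + I y$ ($G{\left(I,y \right)} = I y + \left(-2 + \frac{1}{3} \cdot 1\right) = I y + \left(-2 + \frac{1}{3}\right) = I y - \frac{5}{3} = - \frac{5}{3} + I y$)
$f{\left(-42 \right)} - G{\left(48,b{\left(v \right)} \right)} = -39 - \left(- \frac{5}{3} + 48 \cdot 2 \cdot 0 \left(6 + 0\right)\right) = -39 - \left(- \frac{5}{3} + 48 \cdot 2 \cdot 0 \cdot 6\right) = -39 - \left(- \frac{5}{3} + 48 \cdot 0\right) = -39 - \left(- \frac{5}{3} + 0\right) = -39 - - \frac{5}{3} = -39 + \frac{5}{3} = - \frac{112}{3}$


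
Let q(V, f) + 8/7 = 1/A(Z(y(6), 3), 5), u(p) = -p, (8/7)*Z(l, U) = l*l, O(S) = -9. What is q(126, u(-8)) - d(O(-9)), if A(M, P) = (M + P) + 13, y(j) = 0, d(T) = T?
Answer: 997/126 ≈ 7.9127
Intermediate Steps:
Z(l, U) = 7*l²/8 (Z(l, U) = 7*(l*l)/8 = 7*l²/8)
A(M, P) = 13 + M + P
q(V, f) = -137/126 (q(V, f) = -8/7 + 1/(13 + (7/8)*0² + 5) = -8/7 + 1/(13 + (7/8)*0 + 5) = -8/7 + 1/(13 + 0 + 5) = -8/7 + 1/18 = -137/126)
q(126, u(-8)) - d(O(-9)) = -137/126 - 1*(-9) = -137/126 + 9 = 997/126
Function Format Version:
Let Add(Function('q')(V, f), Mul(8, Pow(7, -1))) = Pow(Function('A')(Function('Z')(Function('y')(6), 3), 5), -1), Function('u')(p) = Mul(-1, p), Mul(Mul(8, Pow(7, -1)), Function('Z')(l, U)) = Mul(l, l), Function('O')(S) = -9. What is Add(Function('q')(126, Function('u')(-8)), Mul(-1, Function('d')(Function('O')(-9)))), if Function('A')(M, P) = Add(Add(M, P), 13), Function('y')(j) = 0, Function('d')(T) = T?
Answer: Rational(997, 126) ≈ 7.9127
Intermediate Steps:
Function('Z')(l, U) = Mul(Rational(7, 8), Pow(l, 2)) (Function('Z')(l, U) = Mul(Rational(7, 8), Mul(l, l)) = Mul(Rational(7, 8), Pow(l, 2)))
Function('A')(M, P) = Add(13, M, P)
Function('q')(V, f) = Rational(-137, 126) (Function('q')(V, f) = Add(Rational(-8, 7), Pow(Add(13, Mul(Rational(7, 8), Pow(0, 2)), 5), -1)) = Add(Rational(-8, 7), Pow(Add(13, Mul(Rational(7, 8), 0), 5), -1)) = Add(Rational(-8, 7), Pow(Add(13, 0, 5), -1)) = Add(Rational(-8, 7), Pow(18, -1)) = Add(Rational(-8, 7), Rational(1, 18)) = Rational(-137, 126))
Add(Function('q')(126, Function('u')(-8)), Mul(-1, Function('d')(Function('O')(-9)))) = Add(Rational(-137, 126), Mul(-1, -9)) = Add(Rational(-137, 126), 9) = Rational(997, 126)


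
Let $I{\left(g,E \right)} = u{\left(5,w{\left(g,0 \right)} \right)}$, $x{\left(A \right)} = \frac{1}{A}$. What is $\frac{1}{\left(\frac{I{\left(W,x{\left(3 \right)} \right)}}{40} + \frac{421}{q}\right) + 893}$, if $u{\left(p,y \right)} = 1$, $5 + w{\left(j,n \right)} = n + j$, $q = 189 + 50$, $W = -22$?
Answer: $\frac{9560}{8554159} \approx 0.0011176$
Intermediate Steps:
$q = 239$
$w{\left(j,n \right)} = -5 + j + n$ ($w{\left(j,n \right)} = -5 + \left(n + j\right) = -5 + \left(j + n\right) = -5 + j + n$)
$I{\left(g,E \right)} = 1$
$\frac{1}{\left(\frac{I{\left(W,x{\left(3 \right)} \right)}}{40} + \frac{421}{q}\right) + 893} = \frac{1}{\left(1 \cdot \frac{1}{40} + \frac{421}{239}\right) + 893} = \frac{1}{\left(1 \cdot \frac{1}{40} + 421 \cdot \frac{1}{239}\right) + 893} = \frac{1}{\left(\frac{1}{40} + \frac{421}{239}\right) + 893} = \frac{1}{\frac{17079}{9560} + 893} = \frac{1}{\frac{8554159}{9560}} = \frac{9560}{8554159}$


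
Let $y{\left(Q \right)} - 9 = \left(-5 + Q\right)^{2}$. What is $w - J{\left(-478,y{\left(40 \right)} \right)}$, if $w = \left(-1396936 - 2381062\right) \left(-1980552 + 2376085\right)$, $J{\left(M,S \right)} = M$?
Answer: $-1494322882456$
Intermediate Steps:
$y{\left(Q \right)} = 9 + \left(-5 + Q\right)^{2}$
$w = -1494322882934$ ($w = \left(-3777998\right) 395533 = -1494322882934$)
$w - J{\left(-478,y{\left(40 \right)} \right)} = -1494322882934 - -478 = -1494322882934 + 478 = -1494322882456$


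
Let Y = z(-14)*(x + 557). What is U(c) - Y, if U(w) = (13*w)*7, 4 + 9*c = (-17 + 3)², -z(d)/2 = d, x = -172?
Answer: -26516/3 ≈ -8838.7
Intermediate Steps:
z(d) = -2*d
c = 64/3 (c = -4/9 + (-17 + 3)²/9 = -4/9 + (⅑)*(-14)² = -4/9 + (⅑)*196 = -4/9 + 196/9 = 64/3 ≈ 21.333)
U(w) = 91*w
Y = 10780 (Y = (-2*(-14))*(-172 + 557) = 28*385 = 10780)
U(c) - Y = 91*(64/3) - 1*10780 = 5824/3 - 10780 = -26516/3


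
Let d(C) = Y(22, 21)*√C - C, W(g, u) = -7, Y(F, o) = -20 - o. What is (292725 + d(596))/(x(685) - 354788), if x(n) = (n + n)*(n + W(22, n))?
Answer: 292129/574072 - 41*√149/287036 ≈ 0.50713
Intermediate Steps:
d(C) = -C - 41*√C (d(C) = (-20 - 1*21)*√C - C = (-20 - 21)*√C - C = -41*√C - C = -C - 41*√C)
x(n) = 2*n*(-7 + n) (x(n) = (n + n)*(n - 7) = (2*n)*(-7 + n) = 2*n*(-7 + n))
(292725 + d(596))/(x(685) - 354788) = (292725 + (-1*596 - 82*√149))/(2*685*(-7 + 685) - 354788) = (292725 + (-596 - 82*√149))/(2*685*678 - 354788) = (292725 + (-596 - 82*√149))/(928860 - 354788) = (292129 - 82*√149)/574072 = (292129 - 82*√149)*(1/574072) = 292129/574072 - 41*√149/287036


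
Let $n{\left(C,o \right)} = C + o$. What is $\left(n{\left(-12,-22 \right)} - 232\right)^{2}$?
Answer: $70756$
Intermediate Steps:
$\left(n{\left(-12,-22 \right)} - 232\right)^{2} = \left(\left(-12 - 22\right) - 232\right)^{2} = \left(-34 - 232\right)^{2} = \left(-266\right)^{2} = 70756$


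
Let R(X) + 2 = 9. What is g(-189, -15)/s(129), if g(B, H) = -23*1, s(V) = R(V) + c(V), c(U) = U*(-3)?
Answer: 23/380 ≈ 0.060526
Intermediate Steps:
c(U) = -3*U
R(X) = 7 (R(X) = -2 + 9 = 7)
s(V) = 7 - 3*V
g(B, H) = -23
g(-189, -15)/s(129) = -23/(7 - 3*129) = -23/(7 - 387) = -23/(-380) = -23*(-1/380) = 23/380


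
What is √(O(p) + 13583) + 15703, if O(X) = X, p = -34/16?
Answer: 15703 + √217294/4 ≈ 15820.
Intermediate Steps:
p = -17/8 (p = -34*1/16 = -17/8 ≈ -2.1250)
√(O(p) + 13583) + 15703 = √(-17/8 + 13583) + 15703 = √(108647/8) + 15703 = √217294/4 + 15703 = 15703 + √217294/4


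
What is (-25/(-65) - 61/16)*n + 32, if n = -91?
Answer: 5503/16 ≈ 343.94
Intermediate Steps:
(-25/(-65) - 61/16)*n + 32 = (-25/(-65) - 61/16)*(-91) + 32 = (-25*(-1/65) - 61*1/16)*(-91) + 32 = (5/13 - 61/16)*(-91) + 32 = -713/208*(-91) + 32 = 4991/16 + 32 = 5503/16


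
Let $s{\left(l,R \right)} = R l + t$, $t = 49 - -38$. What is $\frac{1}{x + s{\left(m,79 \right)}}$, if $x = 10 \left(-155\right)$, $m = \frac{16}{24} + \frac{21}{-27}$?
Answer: $- \frac{9}{13246} \approx -0.00067945$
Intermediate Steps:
$t = 87$ ($t = 49 + 38 = 87$)
$m = - \frac{1}{9}$ ($m = 16 \cdot \frac{1}{24} + 21 \left(- \frac{1}{27}\right) = \frac{2}{3} - \frac{7}{9} = - \frac{1}{9} \approx -0.11111$)
$s{\left(l,R \right)} = 87 + R l$ ($s{\left(l,R \right)} = R l + 87 = 87 + R l$)
$x = -1550$
$\frac{1}{x + s{\left(m,79 \right)}} = \frac{1}{-1550 + \left(87 + 79 \left(- \frac{1}{9}\right)\right)} = \frac{1}{-1550 + \left(87 - \frac{79}{9}\right)} = \frac{1}{-1550 + \frac{704}{9}} = \frac{1}{- \frac{13246}{9}} = - \frac{9}{13246}$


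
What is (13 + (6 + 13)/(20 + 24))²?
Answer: 349281/1936 ≈ 180.41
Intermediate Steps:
(13 + (6 + 13)/(20 + 24))² = (13 + 19/44)² = (591/44)² = 349281/1936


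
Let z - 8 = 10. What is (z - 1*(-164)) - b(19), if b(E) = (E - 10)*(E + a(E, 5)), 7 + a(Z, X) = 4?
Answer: 38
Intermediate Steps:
z = 18 (z = 8 + 10 = 18)
a(Z, X) = -3 (a(Z, X) = -7 + 4 = -3)
b(E) = (-10 + E)*(-3 + E) (b(E) = (E - 10)*(E - 3) = (-10 + E)*(-3 + E))
(z - 1*(-164)) - b(19) = (18 - 1*(-164)) - (30 + 19**2 - 13*19) = (18 + 164) - (30 + 361 - 247) = 182 - 1*144 = 182 - 144 = 38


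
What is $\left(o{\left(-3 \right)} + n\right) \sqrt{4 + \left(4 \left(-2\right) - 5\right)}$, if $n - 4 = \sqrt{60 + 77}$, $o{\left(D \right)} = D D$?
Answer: $3 i \left(13 + \sqrt{137}\right) \approx 74.114 i$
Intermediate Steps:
$o{\left(D \right)} = D^{2}$
$n = 4 + \sqrt{137}$ ($n = 4 + \sqrt{60 + 77} = 4 + \sqrt{137} \approx 15.705$)
$\left(o{\left(-3 \right)} + n\right) \sqrt{4 + \left(4 \left(-2\right) - 5\right)} = \left(\left(-3\right)^{2} + \left(4 + \sqrt{137}\right)\right) \sqrt{4 + \left(4 \left(-2\right) - 5\right)} = \left(9 + \left(4 + \sqrt{137}\right)\right) \sqrt{4 - 13} = \left(13 + \sqrt{137}\right) \sqrt{4 - 13} = \left(13 + \sqrt{137}\right) \sqrt{-9} = \left(13 + \sqrt{137}\right) 3 i = 3 i \left(13 + \sqrt{137}\right)$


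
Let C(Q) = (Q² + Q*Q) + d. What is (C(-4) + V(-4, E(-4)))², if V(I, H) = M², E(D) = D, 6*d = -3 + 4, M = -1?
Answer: 39601/36 ≈ 1100.0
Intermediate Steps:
d = ⅙ (d = (-3 + 4)/6 = (⅙)*1 = ⅙ ≈ 0.16667)
C(Q) = ⅙ + 2*Q² (C(Q) = (Q² + Q*Q) + ⅙ = (Q² + Q²) + ⅙ = 2*Q² + ⅙ = ⅙ + 2*Q²)
V(I, H) = 1 (V(I, H) = (-1)² = 1)
(C(-4) + V(-4, E(-4)))² = ((⅙ + 2*(-4)²) + 1)² = ((⅙ + 2*16) + 1)² = ((⅙ + 32) + 1)² = (193/6 + 1)² = (199/6)² = 39601/36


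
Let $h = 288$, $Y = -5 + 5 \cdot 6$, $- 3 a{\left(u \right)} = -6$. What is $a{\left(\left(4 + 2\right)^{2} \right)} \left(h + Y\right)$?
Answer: $626$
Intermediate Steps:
$a{\left(u \right)} = 2$ ($a{\left(u \right)} = \left(- \frac{1}{3}\right) \left(-6\right) = 2$)
$Y = 25$ ($Y = -5 + 30 = 25$)
$a{\left(\left(4 + 2\right)^{2} \right)} \left(h + Y\right) = 2 \left(288 + 25\right) = 2 \cdot 313 = 626$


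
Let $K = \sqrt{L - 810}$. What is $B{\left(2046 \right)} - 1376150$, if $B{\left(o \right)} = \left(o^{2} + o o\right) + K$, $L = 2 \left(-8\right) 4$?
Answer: $6996082 + i \sqrt{874} \approx 6.9961 \cdot 10^{6} + 29.563 i$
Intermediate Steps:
$L = -64$ ($L = \left(-16\right) 4 = -64$)
$K = i \sqrt{874}$ ($K = \sqrt{-64 - 810} = \sqrt{-874} = i \sqrt{874} \approx 29.563 i$)
$B{\left(o \right)} = 2 o^{2} + i \sqrt{874}$ ($B{\left(o \right)} = \left(o^{2} + o o\right) + i \sqrt{874} = \left(o^{2} + o^{2}\right) + i \sqrt{874} = 2 o^{2} + i \sqrt{874}$)
$B{\left(2046 \right)} - 1376150 = \left(2 \cdot 2046^{2} + i \sqrt{874}\right) - 1376150 = \left(2 \cdot 4186116 + i \sqrt{874}\right) - 1376150 = \left(8372232 + i \sqrt{874}\right) - 1376150 = 6996082 + i \sqrt{874}$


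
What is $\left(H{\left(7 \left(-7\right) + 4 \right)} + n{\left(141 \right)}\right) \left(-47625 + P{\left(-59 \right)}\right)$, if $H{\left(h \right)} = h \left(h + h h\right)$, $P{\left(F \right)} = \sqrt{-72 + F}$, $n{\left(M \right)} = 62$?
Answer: $4240434750 - 89038 i \sqrt{131} \approx 4.2404 \cdot 10^{9} - 1.0191 \cdot 10^{6} i$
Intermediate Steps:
$H{\left(h \right)} = h \left(h + h^{2}\right)$
$\left(H{\left(7 \left(-7\right) + 4 \right)} + n{\left(141 \right)}\right) \left(-47625 + P{\left(-59 \right)}\right) = \left(\left(7 \left(-7\right) + 4\right)^{2} \left(1 + \left(7 \left(-7\right) + 4\right)\right) + 62\right) \left(-47625 + \sqrt{-72 - 59}\right) = \left(\left(-49 + 4\right)^{2} \left(1 + \left(-49 + 4\right)\right) + 62\right) \left(-47625 + \sqrt{-131}\right) = \left(\left(-45\right)^{2} \left(1 - 45\right) + 62\right) \left(-47625 + i \sqrt{131}\right) = \left(2025 \left(-44\right) + 62\right) \left(-47625 + i \sqrt{131}\right) = \left(-89100 + 62\right) \left(-47625 + i \sqrt{131}\right) = - 89038 \left(-47625 + i \sqrt{131}\right) = 4240434750 - 89038 i \sqrt{131}$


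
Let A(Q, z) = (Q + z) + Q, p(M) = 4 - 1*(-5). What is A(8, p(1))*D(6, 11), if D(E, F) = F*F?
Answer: 3025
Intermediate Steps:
D(E, F) = F**2
p(M) = 9 (p(M) = 4 + 5 = 9)
A(Q, z) = z + 2*Q
A(8, p(1))*D(6, 11) = (9 + 2*8)*11**2 = (9 + 16)*121 = 25*121 = 3025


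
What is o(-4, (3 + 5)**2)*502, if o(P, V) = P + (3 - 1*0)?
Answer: -502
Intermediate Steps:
o(P, V) = 3 + P (o(P, V) = P + (3 + 0) = P + 3 = 3 + P)
o(-4, (3 + 5)**2)*502 = (3 - 4)*502 = -1*502 = -502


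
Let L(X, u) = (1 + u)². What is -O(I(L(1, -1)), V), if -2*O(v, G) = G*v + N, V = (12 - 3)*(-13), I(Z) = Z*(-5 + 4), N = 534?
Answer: 267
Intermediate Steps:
I(Z) = -Z (I(Z) = Z*(-1) = -Z)
V = -117 (V = 9*(-13) = -117)
O(v, G) = -267 - G*v/2 (O(v, G) = -(G*v + 534)/2 = -(534 + G*v)/2 = -267 - G*v/2)
-O(I(L(1, -1)), V) = -(-267 - ½*(-117)*(-(1 - 1)²)) = -(-267 - ½*(-117)*(-1*0²)) = -(-267 - ½*(-117)*(-1*0)) = -(-267 - ½*(-117)*0) = -(-267 + 0) = -1*(-267) = 267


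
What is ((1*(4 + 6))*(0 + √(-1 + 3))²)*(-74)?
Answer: -1480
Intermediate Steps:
((1*(4 + 6))*(0 + √(-1 + 3))²)*(-74) = ((1*10)*(0 + √2)²)*(-74) = (10*(√2)²)*(-74) = (10*2)*(-74) = 20*(-74) = -1480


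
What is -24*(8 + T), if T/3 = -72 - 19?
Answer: 6360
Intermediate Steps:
T = -273 (T = 3*(-72 - 19) = 3*(-91) = -273)
-24*(8 + T) = -24*(8 - 273) = -24*(-265) = 6360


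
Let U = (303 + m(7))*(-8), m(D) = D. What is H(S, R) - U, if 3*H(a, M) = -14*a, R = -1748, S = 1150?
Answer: -8660/3 ≈ -2886.7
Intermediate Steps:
U = -2480 (U = (303 + 7)*(-8) = 310*(-8) = -2480)
H(a, M) = -14*a/3 (H(a, M) = (-14*a)/3 = -14*a/3)
H(S, R) - U = -14/3*1150 - 1*(-2480) = -16100/3 + 2480 = -8660/3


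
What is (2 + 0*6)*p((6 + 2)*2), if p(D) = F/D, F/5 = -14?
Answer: -35/4 ≈ -8.7500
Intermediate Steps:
F = -70 (F = 5*(-14) = -70)
p(D) = -70/D
(2 + 0*6)*p((6 + 2)*2) = (2 + 0*6)*(-70*1/(2*(6 + 2))) = (2 + 0)*(-70/(8*2)) = 2*(-70/16) = 2*(-70*1/16) = 2*(-35/8) = -35/4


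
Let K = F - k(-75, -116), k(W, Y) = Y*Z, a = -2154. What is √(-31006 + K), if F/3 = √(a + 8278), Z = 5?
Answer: √(-30426 + 6*√1531) ≈ 173.76*I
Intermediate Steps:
k(W, Y) = 5*Y (k(W, Y) = Y*5 = 5*Y)
F = 6*√1531 (F = 3*√(-2154 + 8278) = 3*√6124 = 3*(2*√1531) = 6*√1531 ≈ 234.77)
K = 580 + 6*√1531 (K = 6*√1531 - 5*(-116) = 6*√1531 - 1*(-580) = 6*√1531 + 580 = 580 + 6*√1531 ≈ 814.77)
√(-31006 + K) = √(-31006 + (580 + 6*√1531)) = √(-30426 + 6*√1531)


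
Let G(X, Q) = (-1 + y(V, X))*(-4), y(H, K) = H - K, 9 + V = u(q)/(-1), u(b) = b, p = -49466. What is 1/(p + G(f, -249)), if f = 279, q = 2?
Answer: -1/48302 ≈ -2.0703e-5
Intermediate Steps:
V = -11 (V = -9 + 2/(-1) = -9 + 2*(-1) = -9 - 2 = -11)
G(X, Q) = 48 + 4*X (G(X, Q) = (-1 + (-11 - X))*(-4) = (-12 - X)*(-4) = 48 + 4*X)
1/(p + G(f, -249)) = 1/(-49466 + (48 + 4*279)) = 1/(-49466 + (48 + 1116)) = 1/(-49466 + 1164) = 1/(-48302) = -1/48302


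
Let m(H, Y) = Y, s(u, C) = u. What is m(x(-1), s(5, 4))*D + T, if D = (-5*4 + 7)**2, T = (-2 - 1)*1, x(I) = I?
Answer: 842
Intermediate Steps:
T = -3 (T = -3*1 = -3)
D = 169 (D = (-20 + 7)**2 = (-13)**2 = 169)
m(x(-1), s(5, 4))*D + T = 5*169 - 3 = 845 - 3 = 842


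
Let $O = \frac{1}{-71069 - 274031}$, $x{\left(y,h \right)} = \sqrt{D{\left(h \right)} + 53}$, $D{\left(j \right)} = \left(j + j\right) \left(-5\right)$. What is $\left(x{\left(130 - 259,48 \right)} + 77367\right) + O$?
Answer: $\frac{26699351699}{345100} + i \sqrt{427} \approx 77367.0 + 20.664 i$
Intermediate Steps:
$D{\left(j \right)} = - 10 j$ ($D{\left(j \right)} = 2 j \left(-5\right) = - 10 j$)
$x{\left(y,h \right)} = \sqrt{53 - 10 h}$ ($x{\left(y,h \right)} = \sqrt{- 10 h + 53} = \sqrt{53 - 10 h}$)
$O = - \frac{1}{345100}$ ($O = \frac{1}{-345100} = - \frac{1}{345100} \approx -2.8977 \cdot 10^{-6}$)
$\left(x{\left(130 - 259,48 \right)} + 77367\right) + O = \left(\sqrt{53 - 480} + 77367\right) - \frac{1}{345100} = \left(\sqrt{-427} + 77367\right) - \frac{1}{345100} = \left(i \sqrt{427} + 77367\right) - \frac{1}{345100} = \left(77367 + i \sqrt{427}\right) - \frac{1}{345100} = \frac{26699351699}{345100} + i \sqrt{427}$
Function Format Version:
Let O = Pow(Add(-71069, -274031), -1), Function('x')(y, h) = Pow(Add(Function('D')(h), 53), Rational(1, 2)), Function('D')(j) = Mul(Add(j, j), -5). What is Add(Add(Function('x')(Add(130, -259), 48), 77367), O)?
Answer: Add(Rational(26699351699, 345100), Mul(I, Pow(427, Rational(1, 2)))) ≈ Add(77367., Mul(20.664, I))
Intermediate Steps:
Function('D')(j) = Mul(-10, j) (Function('D')(j) = Mul(Mul(2, j), -5) = Mul(-10, j))
Function('x')(y, h) = Pow(Add(53, Mul(-10, h)), Rational(1, 2)) (Function('x')(y, h) = Pow(Add(Mul(-10, h), 53), Rational(1, 2)) = Pow(Add(53, Mul(-10, h)), Rational(1, 2)))
O = Rational(-1, 345100) (O = Pow(-345100, -1) = Rational(-1, 345100) ≈ -2.8977e-6)
Add(Add(Function('x')(Add(130, -259), 48), 77367), O) = Add(Add(Pow(Add(53, Mul(-10, 48)), Rational(1, 2)), 77367), Rational(-1, 345100)) = Add(Add(Pow(Add(53, -480), Rational(1, 2)), 77367), Rational(-1, 345100)) = Add(Add(Pow(-427, Rational(1, 2)), 77367), Rational(-1, 345100)) = Add(Add(Mul(I, Pow(427, Rational(1, 2))), 77367), Rational(-1, 345100)) = Add(Add(77367, Mul(I, Pow(427, Rational(1, 2)))), Rational(-1, 345100)) = Add(Rational(26699351699, 345100), Mul(I, Pow(427, Rational(1, 2))))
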